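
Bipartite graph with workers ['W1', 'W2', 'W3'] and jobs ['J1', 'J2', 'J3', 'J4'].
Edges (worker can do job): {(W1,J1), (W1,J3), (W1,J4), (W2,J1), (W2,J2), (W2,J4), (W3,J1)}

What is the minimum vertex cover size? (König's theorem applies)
Minimum vertex cover size = 3

By König's theorem: in bipartite graphs,
min vertex cover = max matching = 3

Maximum matching has size 3, so minimum vertex cover also has size 3.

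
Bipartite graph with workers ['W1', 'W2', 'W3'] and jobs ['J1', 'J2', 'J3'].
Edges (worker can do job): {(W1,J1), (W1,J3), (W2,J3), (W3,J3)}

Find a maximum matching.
Matching: {(W1,J1), (W3,J3)}

Maximum matching (size 2):
  W1 → J1
  W3 → J3

Each worker is assigned to at most one job, and each job to at most one worker.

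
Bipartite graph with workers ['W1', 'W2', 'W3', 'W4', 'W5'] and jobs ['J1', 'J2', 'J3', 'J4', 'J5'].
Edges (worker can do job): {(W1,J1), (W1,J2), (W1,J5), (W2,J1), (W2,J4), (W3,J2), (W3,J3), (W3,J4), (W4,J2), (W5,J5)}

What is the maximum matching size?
Maximum matching size = 5

Maximum matching: {(W1,J1), (W2,J4), (W3,J3), (W4,J2), (W5,J5)}
Size: 5

This assigns 5 workers to 5 distinct jobs.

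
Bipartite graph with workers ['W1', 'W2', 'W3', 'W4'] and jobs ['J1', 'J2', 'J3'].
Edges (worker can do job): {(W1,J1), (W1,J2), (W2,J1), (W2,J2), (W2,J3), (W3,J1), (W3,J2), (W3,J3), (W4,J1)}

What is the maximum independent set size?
Maximum independent set = 4

By König's theorem:
- Min vertex cover = Max matching = 3
- Max independent set = Total vertices - Min vertex cover
- Max independent set = 7 - 3 = 4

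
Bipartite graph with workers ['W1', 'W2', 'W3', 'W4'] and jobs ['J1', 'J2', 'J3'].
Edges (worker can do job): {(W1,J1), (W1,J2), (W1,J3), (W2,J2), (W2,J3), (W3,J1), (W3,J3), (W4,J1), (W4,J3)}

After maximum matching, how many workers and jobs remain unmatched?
Unmatched: 1 workers, 0 jobs

Maximum matching size: 3
Workers: 4 total, 3 matched, 1 unmatched
Jobs: 3 total, 3 matched, 0 unmatched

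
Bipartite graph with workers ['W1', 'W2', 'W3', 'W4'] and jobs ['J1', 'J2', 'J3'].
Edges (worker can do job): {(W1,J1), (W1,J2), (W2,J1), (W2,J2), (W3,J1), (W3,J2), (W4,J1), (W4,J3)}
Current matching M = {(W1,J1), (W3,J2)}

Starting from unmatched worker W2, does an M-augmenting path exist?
No augmenting path from W2

Alternating search from W2 reaches jobs: {J1, J2}.
Every reachable job is already matched in M, and following those matched edges back to workers exposes no further unvisited jobs.
No M-augmenting path from W2 exists.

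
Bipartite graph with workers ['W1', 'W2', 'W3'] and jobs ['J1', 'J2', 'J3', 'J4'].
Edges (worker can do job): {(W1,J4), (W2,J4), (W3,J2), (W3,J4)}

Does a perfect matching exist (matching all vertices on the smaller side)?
No, maximum matching has size 2 < 3

Maximum matching has size 2, need 3 for perfect matching.
Unmatched workers: ['W2']
Unmatched jobs: ['J3', 'J1']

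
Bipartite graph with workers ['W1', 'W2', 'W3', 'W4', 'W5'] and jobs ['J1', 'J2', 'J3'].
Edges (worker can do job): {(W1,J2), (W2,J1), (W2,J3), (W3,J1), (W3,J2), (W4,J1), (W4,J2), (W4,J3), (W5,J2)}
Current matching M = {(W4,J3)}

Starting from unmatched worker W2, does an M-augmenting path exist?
Yes: W2 → J1

An M-augmenting path alternates non-matching / matching edges, starting and ending at unmatched vertices.
Path: W2 → J1
(J1 is unmatched in M, so the path is augmenting.)
Flipping edges along this path would increase |M| from 1 to 2.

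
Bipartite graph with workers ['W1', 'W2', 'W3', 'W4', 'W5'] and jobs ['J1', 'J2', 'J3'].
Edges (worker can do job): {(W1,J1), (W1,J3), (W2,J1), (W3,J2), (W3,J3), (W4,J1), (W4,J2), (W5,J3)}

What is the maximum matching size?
Maximum matching size = 3

Maximum matching: {(W1,J1), (W3,J3), (W4,J2)}
Size: 3

This assigns 3 workers to 3 distinct jobs.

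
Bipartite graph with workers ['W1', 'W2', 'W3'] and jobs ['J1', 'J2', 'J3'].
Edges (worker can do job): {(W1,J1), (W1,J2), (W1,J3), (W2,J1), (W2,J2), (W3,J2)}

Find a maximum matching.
Matching: {(W1,J3), (W2,J1), (W3,J2)}

Maximum matching (size 3):
  W1 → J3
  W2 → J1
  W3 → J2

Each worker is assigned to at most one job, and each job to at most one worker.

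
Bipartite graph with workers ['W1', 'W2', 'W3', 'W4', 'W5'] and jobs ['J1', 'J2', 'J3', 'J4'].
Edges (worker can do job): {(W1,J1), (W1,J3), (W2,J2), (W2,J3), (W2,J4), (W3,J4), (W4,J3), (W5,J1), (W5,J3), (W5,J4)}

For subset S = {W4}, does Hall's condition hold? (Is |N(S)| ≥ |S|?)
Yes: |N(S)| = 1, |S| = 1

Subset S = {W4}
Neighbors N(S) = {J3}

|N(S)| = 1, |S| = 1
Hall's condition: |N(S)| ≥ |S| is satisfied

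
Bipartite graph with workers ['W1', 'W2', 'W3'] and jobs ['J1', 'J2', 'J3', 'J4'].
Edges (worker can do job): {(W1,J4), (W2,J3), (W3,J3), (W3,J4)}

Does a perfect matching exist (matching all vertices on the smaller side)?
No, maximum matching has size 2 < 3

Maximum matching has size 2, need 3 for perfect matching.
Unmatched workers: ['W1']
Unmatched jobs: ['J1', 'J2']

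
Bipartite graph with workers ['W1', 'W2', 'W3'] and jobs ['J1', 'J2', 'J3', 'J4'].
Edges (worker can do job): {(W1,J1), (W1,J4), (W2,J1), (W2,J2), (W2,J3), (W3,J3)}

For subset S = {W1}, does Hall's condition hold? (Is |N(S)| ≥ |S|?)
Yes: |N(S)| = 2, |S| = 1

Subset S = {W1}
Neighbors N(S) = {J1, J4}

|N(S)| = 2, |S| = 1
Hall's condition: |N(S)| ≥ |S| is satisfied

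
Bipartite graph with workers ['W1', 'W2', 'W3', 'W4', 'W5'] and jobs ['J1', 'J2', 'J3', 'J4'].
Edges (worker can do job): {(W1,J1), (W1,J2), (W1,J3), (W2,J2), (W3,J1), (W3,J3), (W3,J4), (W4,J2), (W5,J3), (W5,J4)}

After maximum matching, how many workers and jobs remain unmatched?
Unmatched: 1 workers, 0 jobs

Maximum matching size: 4
Workers: 5 total, 4 matched, 1 unmatched
Jobs: 4 total, 4 matched, 0 unmatched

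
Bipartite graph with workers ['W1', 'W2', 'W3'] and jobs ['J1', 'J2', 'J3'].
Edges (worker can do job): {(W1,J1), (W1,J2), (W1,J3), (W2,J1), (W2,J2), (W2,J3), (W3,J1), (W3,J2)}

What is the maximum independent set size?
Maximum independent set = 3

By König's theorem:
- Min vertex cover = Max matching = 3
- Max independent set = Total vertices - Min vertex cover
- Max independent set = 6 - 3 = 3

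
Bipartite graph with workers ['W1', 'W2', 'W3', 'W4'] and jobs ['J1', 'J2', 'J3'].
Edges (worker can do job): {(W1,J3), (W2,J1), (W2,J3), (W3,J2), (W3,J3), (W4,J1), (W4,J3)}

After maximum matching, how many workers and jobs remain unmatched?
Unmatched: 1 workers, 0 jobs

Maximum matching size: 3
Workers: 4 total, 3 matched, 1 unmatched
Jobs: 3 total, 3 matched, 0 unmatched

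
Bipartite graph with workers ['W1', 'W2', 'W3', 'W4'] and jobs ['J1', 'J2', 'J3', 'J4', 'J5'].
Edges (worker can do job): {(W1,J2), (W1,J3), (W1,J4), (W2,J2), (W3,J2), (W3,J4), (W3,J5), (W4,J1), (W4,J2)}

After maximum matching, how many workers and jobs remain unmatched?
Unmatched: 0 workers, 1 jobs

Maximum matching size: 4
Workers: 4 total, 4 matched, 0 unmatched
Jobs: 5 total, 4 matched, 1 unmatched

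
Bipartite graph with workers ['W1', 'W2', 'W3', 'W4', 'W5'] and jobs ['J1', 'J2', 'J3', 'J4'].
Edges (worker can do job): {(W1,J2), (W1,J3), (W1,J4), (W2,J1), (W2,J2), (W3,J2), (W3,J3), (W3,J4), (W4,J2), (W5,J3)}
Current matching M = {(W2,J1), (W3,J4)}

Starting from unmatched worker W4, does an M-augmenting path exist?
Yes: W4 → J2

An M-augmenting path alternates non-matching / matching edges, starting and ending at unmatched vertices.
Path: W4 → J2
(J2 is unmatched in M, so the path is augmenting.)
Flipping edges along this path would increase |M| from 2 to 3.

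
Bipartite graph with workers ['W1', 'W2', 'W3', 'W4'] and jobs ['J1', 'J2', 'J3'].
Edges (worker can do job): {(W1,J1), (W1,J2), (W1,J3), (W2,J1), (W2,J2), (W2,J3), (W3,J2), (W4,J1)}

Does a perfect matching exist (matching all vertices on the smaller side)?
Yes, perfect matching exists (size 3)

Perfect matching: {(W1,J3), (W3,J2), (W4,J1)}
All 3 vertices on the smaller side are matched.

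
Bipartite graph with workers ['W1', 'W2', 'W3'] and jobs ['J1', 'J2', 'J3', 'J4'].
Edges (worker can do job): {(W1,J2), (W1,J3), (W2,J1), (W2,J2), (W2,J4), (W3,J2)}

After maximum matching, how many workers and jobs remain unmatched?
Unmatched: 0 workers, 1 jobs

Maximum matching size: 3
Workers: 3 total, 3 matched, 0 unmatched
Jobs: 4 total, 3 matched, 1 unmatched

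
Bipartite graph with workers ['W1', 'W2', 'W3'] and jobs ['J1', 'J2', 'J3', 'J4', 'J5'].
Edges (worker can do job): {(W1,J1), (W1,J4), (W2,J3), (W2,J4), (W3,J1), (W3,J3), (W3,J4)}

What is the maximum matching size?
Maximum matching size = 3

Maximum matching: {(W1,J4), (W2,J3), (W3,J1)}
Size: 3

This assigns 3 workers to 3 distinct jobs.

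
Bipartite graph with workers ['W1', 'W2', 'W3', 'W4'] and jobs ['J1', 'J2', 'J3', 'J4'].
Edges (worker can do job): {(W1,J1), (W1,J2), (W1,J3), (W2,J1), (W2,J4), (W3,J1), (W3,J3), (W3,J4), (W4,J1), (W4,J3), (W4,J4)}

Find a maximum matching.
Matching: {(W1,J2), (W2,J1), (W3,J4), (W4,J3)}

Maximum matching (size 4):
  W1 → J2
  W2 → J1
  W3 → J4
  W4 → J3

Each worker is assigned to at most one job, and each job to at most one worker.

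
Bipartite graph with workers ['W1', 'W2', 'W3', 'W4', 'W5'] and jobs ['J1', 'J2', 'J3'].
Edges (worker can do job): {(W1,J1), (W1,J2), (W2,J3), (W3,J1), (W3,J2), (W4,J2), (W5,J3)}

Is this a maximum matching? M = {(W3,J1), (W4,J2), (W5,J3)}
Yes, size 3 is maximum

Proposed matching has size 3.
Maximum matching size for this graph: 3.

This is a maximum matching.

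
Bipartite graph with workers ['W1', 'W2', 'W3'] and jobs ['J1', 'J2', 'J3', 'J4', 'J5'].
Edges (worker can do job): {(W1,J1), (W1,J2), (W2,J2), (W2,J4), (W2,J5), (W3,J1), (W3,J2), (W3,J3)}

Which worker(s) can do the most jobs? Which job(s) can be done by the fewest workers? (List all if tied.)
Most versatile: W2, W3 (3 jobs); Least covered: J3, J4, J5 (1 workers)

Worker degrees (jobs they can do): W1:2, W2:3, W3:3
Job degrees (workers who can do it): J1:2, J2:3, J3:1, J4:1, J5:1

Maximum worker degree is 3, achieved by: W2, W3
Minimum job degree is 1, achieved by: J3, J4, J5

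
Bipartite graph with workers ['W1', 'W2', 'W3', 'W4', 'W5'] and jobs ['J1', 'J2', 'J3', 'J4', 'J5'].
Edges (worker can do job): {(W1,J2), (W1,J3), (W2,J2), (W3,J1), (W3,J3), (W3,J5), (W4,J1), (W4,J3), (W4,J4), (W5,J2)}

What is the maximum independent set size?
Maximum independent set = 6

By König's theorem:
- Min vertex cover = Max matching = 4
- Max independent set = Total vertices - Min vertex cover
- Max independent set = 10 - 4 = 6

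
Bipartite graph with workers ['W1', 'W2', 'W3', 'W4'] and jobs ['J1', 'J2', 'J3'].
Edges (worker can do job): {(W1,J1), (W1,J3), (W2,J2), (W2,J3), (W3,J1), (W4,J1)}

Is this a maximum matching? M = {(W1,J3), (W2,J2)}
No, size 2 is not maximum

Proposed matching has size 2.
Maximum matching size for this graph: 3.

This is NOT maximum - can be improved to size 3.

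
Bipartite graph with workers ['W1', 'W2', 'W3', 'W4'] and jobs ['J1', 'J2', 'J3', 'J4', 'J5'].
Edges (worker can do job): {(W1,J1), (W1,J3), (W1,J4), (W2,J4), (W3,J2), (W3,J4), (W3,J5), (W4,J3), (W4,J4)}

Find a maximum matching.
Matching: {(W1,J1), (W2,J4), (W3,J5), (W4,J3)}

Maximum matching (size 4):
  W1 → J1
  W2 → J4
  W3 → J5
  W4 → J3

Each worker is assigned to at most one job, and each job to at most one worker.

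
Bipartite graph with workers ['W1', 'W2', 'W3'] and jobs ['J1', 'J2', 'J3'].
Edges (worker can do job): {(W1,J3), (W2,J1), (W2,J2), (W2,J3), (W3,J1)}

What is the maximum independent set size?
Maximum independent set = 3

By König's theorem:
- Min vertex cover = Max matching = 3
- Max independent set = Total vertices - Min vertex cover
- Max independent set = 6 - 3 = 3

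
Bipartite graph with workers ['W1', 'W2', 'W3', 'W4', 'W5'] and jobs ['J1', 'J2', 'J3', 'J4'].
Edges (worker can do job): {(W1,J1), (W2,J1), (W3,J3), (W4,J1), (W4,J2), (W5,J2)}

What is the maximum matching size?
Maximum matching size = 3

Maximum matching: {(W3,J3), (W4,J1), (W5,J2)}
Size: 3

This assigns 3 workers to 3 distinct jobs.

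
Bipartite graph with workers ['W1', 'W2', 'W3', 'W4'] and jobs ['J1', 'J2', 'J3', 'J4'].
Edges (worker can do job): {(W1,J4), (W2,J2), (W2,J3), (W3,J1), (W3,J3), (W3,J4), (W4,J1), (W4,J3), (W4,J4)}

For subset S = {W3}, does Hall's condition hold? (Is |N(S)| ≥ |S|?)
Yes: |N(S)| = 3, |S| = 1

Subset S = {W3}
Neighbors N(S) = {J1, J3, J4}

|N(S)| = 3, |S| = 1
Hall's condition: |N(S)| ≥ |S| is satisfied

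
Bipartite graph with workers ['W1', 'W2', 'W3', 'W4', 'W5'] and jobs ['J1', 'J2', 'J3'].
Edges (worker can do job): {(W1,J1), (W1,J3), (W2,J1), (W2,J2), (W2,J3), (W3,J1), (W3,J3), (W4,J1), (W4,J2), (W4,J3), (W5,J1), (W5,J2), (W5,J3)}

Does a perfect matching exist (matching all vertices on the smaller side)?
Yes, perfect matching exists (size 3)

Perfect matching: {(W3,J3), (W4,J2), (W5,J1)}
All 3 vertices on the smaller side are matched.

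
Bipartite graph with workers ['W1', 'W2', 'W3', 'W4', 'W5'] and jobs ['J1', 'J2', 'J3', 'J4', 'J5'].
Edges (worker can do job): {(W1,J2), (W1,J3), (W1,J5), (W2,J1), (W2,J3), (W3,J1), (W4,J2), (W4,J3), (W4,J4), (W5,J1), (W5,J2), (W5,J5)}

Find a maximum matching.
Matching: {(W1,J5), (W2,J3), (W3,J1), (W4,J4), (W5,J2)}

Maximum matching (size 5):
  W1 → J5
  W2 → J3
  W3 → J1
  W4 → J4
  W5 → J2

Each worker is assigned to at most one job, and each job to at most one worker.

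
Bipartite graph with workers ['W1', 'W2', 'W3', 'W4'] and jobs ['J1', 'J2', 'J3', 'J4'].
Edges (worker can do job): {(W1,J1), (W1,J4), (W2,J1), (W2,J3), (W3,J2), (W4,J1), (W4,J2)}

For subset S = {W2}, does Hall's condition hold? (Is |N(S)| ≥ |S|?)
Yes: |N(S)| = 2, |S| = 1

Subset S = {W2}
Neighbors N(S) = {J1, J3}

|N(S)| = 2, |S| = 1
Hall's condition: |N(S)| ≥ |S| is satisfied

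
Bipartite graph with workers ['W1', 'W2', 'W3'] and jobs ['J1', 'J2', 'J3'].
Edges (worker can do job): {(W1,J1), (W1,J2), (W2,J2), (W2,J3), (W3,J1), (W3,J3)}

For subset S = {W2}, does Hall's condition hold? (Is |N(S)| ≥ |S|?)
Yes: |N(S)| = 2, |S| = 1

Subset S = {W2}
Neighbors N(S) = {J2, J3}

|N(S)| = 2, |S| = 1
Hall's condition: |N(S)| ≥ |S| is satisfied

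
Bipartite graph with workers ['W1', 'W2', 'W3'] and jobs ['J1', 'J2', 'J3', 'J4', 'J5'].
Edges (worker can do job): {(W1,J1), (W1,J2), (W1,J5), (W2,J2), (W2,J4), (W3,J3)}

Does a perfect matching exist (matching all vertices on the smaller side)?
Yes, perfect matching exists (size 3)

Perfect matching: {(W1,J2), (W2,J4), (W3,J3)}
All 3 vertices on the smaller side are matched.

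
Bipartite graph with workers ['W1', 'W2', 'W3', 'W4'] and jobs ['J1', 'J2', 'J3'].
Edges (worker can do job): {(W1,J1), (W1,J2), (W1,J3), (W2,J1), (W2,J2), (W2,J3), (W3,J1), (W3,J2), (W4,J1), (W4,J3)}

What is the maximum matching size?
Maximum matching size = 3

Maximum matching: {(W1,J1), (W3,J2), (W4,J3)}
Size: 3

This assigns 3 workers to 3 distinct jobs.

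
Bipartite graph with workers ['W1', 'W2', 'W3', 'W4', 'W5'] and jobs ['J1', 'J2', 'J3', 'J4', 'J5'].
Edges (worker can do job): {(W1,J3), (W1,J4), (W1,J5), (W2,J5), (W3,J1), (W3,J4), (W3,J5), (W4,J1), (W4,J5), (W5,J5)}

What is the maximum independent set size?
Maximum independent set = 6

By König's theorem:
- Min vertex cover = Max matching = 4
- Max independent set = Total vertices - Min vertex cover
- Max independent set = 10 - 4 = 6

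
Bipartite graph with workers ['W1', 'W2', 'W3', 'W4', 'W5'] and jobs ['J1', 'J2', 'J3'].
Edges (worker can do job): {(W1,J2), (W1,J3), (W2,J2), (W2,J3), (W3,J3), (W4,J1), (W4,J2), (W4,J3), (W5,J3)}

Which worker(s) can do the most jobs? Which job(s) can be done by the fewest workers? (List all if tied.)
Most versatile: W4 (3 jobs); Least covered: J1 (1 workers)

Worker degrees (jobs they can do): W1:2, W2:2, W3:1, W4:3, W5:1
Job degrees (workers who can do it): J1:1, J2:3, J3:5

Maximum worker degree is 3, achieved by: W4
Minimum job degree is 1, achieved by: J1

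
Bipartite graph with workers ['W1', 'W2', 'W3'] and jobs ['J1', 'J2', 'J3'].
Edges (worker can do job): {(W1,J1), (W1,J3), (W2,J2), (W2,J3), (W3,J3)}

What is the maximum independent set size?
Maximum independent set = 3

By König's theorem:
- Min vertex cover = Max matching = 3
- Max independent set = Total vertices - Min vertex cover
- Max independent set = 6 - 3 = 3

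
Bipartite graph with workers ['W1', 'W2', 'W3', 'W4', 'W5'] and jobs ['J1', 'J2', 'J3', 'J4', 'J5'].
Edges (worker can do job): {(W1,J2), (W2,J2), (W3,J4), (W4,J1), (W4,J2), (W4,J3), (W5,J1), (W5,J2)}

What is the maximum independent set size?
Maximum independent set = 6

By König's theorem:
- Min vertex cover = Max matching = 4
- Max independent set = Total vertices - Min vertex cover
- Max independent set = 10 - 4 = 6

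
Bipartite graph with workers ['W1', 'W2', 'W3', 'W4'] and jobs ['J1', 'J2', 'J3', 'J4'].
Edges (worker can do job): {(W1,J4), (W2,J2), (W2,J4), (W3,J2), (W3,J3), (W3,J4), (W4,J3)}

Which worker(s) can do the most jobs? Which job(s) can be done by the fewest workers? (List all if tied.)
Most versatile: W3 (3 jobs); Least covered: J1 (0 workers)

Worker degrees (jobs they can do): W1:1, W2:2, W3:3, W4:1
Job degrees (workers who can do it): J1:0, J2:2, J3:2, J4:3

Maximum worker degree is 3, achieved by: W3
Minimum job degree is 0, achieved by: J1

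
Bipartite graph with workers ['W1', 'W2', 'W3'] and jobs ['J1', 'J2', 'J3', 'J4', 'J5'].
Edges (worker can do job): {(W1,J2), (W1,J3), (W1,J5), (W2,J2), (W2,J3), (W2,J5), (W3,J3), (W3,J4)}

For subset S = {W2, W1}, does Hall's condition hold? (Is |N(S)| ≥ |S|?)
Yes: |N(S)| = 3, |S| = 2

Subset S = {W2, W1}
Neighbors N(S) = {J2, J3, J5}

|N(S)| = 3, |S| = 2
Hall's condition: |N(S)| ≥ |S| is satisfied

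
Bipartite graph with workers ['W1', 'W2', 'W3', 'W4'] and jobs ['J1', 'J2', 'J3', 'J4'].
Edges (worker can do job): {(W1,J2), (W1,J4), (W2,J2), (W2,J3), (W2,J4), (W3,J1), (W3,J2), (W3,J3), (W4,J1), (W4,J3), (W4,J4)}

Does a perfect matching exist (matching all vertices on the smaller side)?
Yes, perfect matching exists (size 4)

Perfect matching: {(W1,J2), (W2,J3), (W3,J1), (W4,J4)}
All 4 vertices on the smaller side are matched.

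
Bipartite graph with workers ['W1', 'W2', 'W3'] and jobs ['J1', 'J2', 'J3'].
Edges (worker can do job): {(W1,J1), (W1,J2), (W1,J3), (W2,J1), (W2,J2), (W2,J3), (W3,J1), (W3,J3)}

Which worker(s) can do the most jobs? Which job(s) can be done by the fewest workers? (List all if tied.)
Most versatile: W1, W2 (3 jobs); Least covered: J2 (2 workers)

Worker degrees (jobs they can do): W1:3, W2:3, W3:2
Job degrees (workers who can do it): J1:3, J2:2, J3:3

Maximum worker degree is 3, achieved by: W1, W2
Minimum job degree is 2, achieved by: J2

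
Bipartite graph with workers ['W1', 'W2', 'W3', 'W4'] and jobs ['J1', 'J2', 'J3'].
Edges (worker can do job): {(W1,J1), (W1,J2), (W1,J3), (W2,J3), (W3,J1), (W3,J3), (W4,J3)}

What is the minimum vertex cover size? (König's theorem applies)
Minimum vertex cover size = 3

By König's theorem: in bipartite graphs,
min vertex cover = max matching = 3

Maximum matching has size 3, so minimum vertex cover also has size 3.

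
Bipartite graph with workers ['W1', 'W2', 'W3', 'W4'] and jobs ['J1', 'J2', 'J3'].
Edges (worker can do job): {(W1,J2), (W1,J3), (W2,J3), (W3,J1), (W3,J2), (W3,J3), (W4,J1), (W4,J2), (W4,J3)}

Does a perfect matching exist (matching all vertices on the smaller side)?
Yes, perfect matching exists (size 3)

Perfect matching: {(W1,J3), (W3,J1), (W4,J2)}
All 3 vertices on the smaller side are matched.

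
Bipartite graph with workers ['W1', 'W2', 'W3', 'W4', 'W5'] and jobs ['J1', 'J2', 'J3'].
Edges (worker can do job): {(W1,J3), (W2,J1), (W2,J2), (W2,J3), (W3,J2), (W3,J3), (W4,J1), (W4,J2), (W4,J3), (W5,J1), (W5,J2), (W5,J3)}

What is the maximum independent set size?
Maximum independent set = 5

By König's theorem:
- Min vertex cover = Max matching = 3
- Max independent set = Total vertices - Min vertex cover
- Max independent set = 8 - 3 = 5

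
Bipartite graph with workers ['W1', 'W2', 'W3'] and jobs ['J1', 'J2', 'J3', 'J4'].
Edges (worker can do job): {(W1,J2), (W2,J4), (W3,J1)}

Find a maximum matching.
Matching: {(W1,J2), (W2,J4), (W3,J1)}

Maximum matching (size 3):
  W1 → J2
  W2 → J4
  W3 → J1

Each worker is assigned to at most one job, and each job to at most one worker.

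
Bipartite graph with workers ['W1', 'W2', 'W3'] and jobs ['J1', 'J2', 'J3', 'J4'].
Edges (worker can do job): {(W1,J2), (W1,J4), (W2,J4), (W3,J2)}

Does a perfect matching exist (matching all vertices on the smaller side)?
No, maximum matching has size 2 < 3

Maximum matching has size 2, need 3 for perfect matching.
Unmatched workers: ['W2']
Unmatched jobs: ['J3', 'J1']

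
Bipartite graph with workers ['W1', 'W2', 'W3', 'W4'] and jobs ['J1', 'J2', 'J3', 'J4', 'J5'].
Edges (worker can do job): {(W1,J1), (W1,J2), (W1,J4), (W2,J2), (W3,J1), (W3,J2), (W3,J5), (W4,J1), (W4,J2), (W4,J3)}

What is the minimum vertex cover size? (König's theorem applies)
Minimum vertex cover size = 4

By König's theorem: in bipartite graphs,
min vertex cover = max matching = 4

Maximum matching has size 4, so minimum vertex cover also has size 4.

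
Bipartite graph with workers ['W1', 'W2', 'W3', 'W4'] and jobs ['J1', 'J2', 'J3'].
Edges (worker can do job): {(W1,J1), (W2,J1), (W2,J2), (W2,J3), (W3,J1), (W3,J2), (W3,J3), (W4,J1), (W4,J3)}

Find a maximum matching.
Matching: {(W2,J2), (W3,J1), (W4,J3)}

Maximum matching (size 3):
  W2 → J2
  W3 → J1
  W4 → J3

Each worker is assigned to at most one job, and each job to at most one worker.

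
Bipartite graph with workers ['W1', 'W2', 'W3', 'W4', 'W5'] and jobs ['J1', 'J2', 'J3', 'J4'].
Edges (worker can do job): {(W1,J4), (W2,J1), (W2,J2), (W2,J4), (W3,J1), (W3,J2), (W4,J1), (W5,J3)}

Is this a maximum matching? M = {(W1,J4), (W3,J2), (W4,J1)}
No, size 3 is not maximum

Proposed matching has size 3.
Maximum matching size for this graph: 4.

This is NOT maximum - can be improved to size 4.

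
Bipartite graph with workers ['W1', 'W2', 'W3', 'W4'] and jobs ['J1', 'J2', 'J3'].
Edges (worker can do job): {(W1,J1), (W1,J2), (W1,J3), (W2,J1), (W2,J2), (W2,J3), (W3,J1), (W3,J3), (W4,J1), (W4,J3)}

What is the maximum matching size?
Maximum matching size = 3

Maximum matching: {(W1,J2), (W3,J3), (W4,J1)}
Size: 3

This assigns 3 workers to 3 distinct jobs.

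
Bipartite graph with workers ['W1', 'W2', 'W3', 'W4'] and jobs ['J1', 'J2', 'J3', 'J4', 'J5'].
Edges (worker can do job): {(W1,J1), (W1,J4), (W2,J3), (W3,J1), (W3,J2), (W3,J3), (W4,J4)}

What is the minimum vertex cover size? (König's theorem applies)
Minimum vertex cover size = 4

By König's theorem: in bipartite graphs,
min vertex cover = max matching = 4

Maximum matching has size 4, so minimum vertex cover also has size 4.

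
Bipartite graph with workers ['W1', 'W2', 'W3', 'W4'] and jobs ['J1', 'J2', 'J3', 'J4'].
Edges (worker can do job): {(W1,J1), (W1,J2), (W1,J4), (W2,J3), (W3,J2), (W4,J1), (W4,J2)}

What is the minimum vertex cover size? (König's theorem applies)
Minimum vertex cover size = 4

By König's theorem: in bipartite graphs,
min vertex cover = max matching = 4

Maximum matching has size 4, so minimum vertex cover also has size 4.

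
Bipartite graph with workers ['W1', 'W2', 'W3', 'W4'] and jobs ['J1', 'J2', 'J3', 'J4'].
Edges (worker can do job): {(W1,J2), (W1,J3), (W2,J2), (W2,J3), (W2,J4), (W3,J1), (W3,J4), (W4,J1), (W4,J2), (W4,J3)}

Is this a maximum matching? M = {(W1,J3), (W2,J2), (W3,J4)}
No, size 3 is not maximum

Proposed matching has size 3.
Maximum matching size for this graph: 4.

This is NOT maximum - can be improved to size 4.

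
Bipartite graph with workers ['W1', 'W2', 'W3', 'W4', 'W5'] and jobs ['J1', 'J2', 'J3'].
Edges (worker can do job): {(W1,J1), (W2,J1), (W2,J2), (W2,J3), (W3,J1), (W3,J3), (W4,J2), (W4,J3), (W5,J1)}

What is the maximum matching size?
Maximum matching size = 3

Maximum matching: {(W3,J3), (W4,J2), (W5,J1)}
Size: 3

This assigns 3 workers to 3 distinct jobs.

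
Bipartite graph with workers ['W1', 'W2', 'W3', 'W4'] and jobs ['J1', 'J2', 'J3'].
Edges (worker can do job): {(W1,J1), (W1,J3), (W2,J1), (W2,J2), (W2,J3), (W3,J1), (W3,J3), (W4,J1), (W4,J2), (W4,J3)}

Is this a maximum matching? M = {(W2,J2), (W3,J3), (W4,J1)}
Yes, size 3 is maximum

Proposed matching has size 3.
Maximum matching size for this graph: 3.

This is a maximum matching.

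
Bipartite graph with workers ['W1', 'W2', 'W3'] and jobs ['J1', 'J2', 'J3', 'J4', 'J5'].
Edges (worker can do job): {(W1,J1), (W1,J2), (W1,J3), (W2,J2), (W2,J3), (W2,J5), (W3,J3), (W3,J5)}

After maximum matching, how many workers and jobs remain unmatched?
Unmatched: 0 workers, 2 jobs

Maximum matching size: 3
Workers: 3 total, 3 matched, 0 unmatched
Jobs: 5 total, 3 matched, 2 unmatched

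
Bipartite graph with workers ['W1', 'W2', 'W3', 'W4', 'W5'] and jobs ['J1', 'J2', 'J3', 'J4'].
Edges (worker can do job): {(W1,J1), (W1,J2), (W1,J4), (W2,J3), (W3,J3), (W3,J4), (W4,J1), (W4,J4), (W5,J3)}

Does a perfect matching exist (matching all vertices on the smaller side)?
Yes, perfect matching exists (size 4)

Perfect matching: {(W1,J2), (W3,J4), (W4,J1), (W5,J3)}
All 4 vertices on the smaller side are matched.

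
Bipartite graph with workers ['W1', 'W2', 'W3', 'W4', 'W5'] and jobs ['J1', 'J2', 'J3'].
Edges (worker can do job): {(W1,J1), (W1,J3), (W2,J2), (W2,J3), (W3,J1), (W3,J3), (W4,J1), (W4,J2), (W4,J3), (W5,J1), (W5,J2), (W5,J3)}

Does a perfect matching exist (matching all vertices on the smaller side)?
Yes, perfect matching exists (size 3)

Perfect matching: {(W3,J3), (W4,J2), (W5,J1)}
All 3 vertices on the smaller side are matched.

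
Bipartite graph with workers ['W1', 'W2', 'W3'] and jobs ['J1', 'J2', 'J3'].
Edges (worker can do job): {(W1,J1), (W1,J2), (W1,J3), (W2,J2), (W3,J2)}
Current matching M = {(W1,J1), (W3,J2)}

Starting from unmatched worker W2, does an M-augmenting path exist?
No augmenting path from W2

Alternating search from W2 reaches jobs: {J2}.
Every reachable job is already matched in M, and following those matched edges back to workers exposes no further unvisited jobs.
No M-augmenting path from W2 exists.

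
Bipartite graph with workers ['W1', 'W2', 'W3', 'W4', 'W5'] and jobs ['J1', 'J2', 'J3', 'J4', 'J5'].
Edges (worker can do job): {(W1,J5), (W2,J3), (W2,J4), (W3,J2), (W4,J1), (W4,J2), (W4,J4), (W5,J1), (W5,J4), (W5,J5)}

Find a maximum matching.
Matching: {(W1,J5), (W2,J3), (W3,J2), (W4,J4), (W5,J1)}

Maximum matching (size 5):
  W1 → J5
  W2 → J3
  W3 → J2
  W4 → J4
  W5 → J1

Each worker is assigned to at most one job, and each job to at most one worker.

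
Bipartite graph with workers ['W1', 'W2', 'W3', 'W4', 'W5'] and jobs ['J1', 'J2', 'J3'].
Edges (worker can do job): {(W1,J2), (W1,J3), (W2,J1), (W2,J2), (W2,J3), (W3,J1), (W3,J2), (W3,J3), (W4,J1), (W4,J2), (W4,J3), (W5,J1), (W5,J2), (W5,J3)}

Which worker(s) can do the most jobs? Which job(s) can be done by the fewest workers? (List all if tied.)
Most versatile: W2, W3, W4, W5 (3 jobs); Least covered: J1 (4 workers)

Worker degrees (jobs they can do): W1:2, W2:3, W3:3, W4:3, W5:3
Job degrees (workers who can do it): J1:4, J2:5, J3:5

Maximum worker degree is 3, achieved by: W2, W3, W4, W5
Minimum job degree is 4, achieved by: J1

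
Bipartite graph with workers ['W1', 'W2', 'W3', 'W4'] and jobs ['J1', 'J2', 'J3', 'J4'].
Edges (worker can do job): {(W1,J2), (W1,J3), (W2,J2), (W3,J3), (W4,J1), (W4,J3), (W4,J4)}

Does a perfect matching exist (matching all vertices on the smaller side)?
No, maximum matching has size 3 < 4

Maximum matching has size 3, need 4 for perfect matching.
Unmatched workers: ['W2']
Unmatched jobs: ['J1']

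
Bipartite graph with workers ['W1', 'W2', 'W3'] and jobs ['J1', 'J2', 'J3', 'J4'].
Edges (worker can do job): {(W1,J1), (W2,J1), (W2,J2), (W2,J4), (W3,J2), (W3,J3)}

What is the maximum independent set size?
Maximum independent set = 4

By König's theorem:
- Min vertex cover = Max matching = 3
- Max independent set = Total vertices - Min vertex cover
- Max independent set = 7 - 3 = 4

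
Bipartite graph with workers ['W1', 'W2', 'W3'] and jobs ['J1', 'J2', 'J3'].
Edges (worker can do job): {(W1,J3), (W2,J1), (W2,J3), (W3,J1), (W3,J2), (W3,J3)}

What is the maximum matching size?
Maximum matching size = 3

Maximum matching: {(W1,J3), (W2,J1), (W3,J2)}
Size: 3

This assigns 3 workers to 3 distinct jobs.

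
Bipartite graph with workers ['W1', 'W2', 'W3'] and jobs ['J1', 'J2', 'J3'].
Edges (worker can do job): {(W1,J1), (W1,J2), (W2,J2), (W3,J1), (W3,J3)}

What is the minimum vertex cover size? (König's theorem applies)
Minimum vertex cover size = 3

By König's theorem: in bipartite graphs,
min vertex cover = max matching = 3

Maximum matching has size 3, so minimum vertex cover also has size 3.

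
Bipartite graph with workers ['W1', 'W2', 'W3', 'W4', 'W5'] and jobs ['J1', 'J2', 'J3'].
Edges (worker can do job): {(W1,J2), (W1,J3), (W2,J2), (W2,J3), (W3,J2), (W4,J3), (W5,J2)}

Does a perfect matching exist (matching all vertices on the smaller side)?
No, maximum matching has size 2 < 3

Maximum matching has size 2, need 3 for perfect matching.
Unmatched workers: ['W5', 'W1', 'W2']
Unmatched jobs: ['J1']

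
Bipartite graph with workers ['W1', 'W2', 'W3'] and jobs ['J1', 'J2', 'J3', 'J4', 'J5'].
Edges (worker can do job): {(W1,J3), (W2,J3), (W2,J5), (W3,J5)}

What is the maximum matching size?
Maximum matching size = 2

Maximum matching: {(W1,J3), (W3,J5)}
Size: 2

This assigns 2 workers to 2 distinct jobs.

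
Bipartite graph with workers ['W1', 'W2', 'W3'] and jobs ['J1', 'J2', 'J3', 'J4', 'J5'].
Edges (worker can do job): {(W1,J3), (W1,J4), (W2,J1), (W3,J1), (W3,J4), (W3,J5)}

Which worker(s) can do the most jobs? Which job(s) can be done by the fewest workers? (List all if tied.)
Most versatile: W3 (3 jobs); Least covered: J2 (0 workers)

Worker degrees (jobs they can do): W1:2, W2:1, W3:3
Job degrees (workers who can do it): J1:2, J2:0, J3:1, J4:2, J5:1

Maximum worker degree is 3, achieved by: W3
Minimum job degree is 0, achieved by: J2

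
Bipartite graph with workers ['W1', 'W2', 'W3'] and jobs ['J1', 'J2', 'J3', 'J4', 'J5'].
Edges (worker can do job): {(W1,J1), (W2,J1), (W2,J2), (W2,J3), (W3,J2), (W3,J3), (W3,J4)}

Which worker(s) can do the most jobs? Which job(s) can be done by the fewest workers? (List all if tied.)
Most versatile: W2, W3 (3 jobs); Least covered: J5 (0 workers)

Worker degrees (jobs they can do): W1:1, W2:3, W3:3
Job degrees (workers who can do it): J1:2, J2:2, J3:2, J4:1, J5:0

Maximum worker degree is 3, achieved by: W2, W3
Minimum job degree is 0, achieved by: J5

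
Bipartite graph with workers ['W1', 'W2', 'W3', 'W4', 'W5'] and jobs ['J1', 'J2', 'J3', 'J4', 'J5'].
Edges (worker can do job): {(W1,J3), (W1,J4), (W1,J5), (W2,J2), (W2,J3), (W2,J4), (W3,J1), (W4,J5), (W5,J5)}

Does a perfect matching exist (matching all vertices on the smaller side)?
No, maximum matching has size 4 < 5

Maximum matching has size 4, need 5 for perfect matching.
Unmatched workers: ['W4']
Unmatched jobs: ['J2']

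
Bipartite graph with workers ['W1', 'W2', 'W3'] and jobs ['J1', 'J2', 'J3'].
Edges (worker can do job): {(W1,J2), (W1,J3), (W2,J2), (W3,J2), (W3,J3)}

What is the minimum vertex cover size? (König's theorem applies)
Minimum vertex cover size = 2

By König's theorem: in bipartite graphs,
min vertex cover = max matching = 2

Maximum matching has size 2, so minimum vertex cover also has size 2.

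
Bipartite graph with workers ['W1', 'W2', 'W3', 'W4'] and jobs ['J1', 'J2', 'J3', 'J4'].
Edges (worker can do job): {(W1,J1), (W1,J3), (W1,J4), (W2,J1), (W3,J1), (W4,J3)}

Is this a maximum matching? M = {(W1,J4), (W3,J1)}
No, size 2 is not maximum

Proposed matching has size 2.
Maximum matching size for this graph: 3.

This is NOT maximum - can be improved to size 3.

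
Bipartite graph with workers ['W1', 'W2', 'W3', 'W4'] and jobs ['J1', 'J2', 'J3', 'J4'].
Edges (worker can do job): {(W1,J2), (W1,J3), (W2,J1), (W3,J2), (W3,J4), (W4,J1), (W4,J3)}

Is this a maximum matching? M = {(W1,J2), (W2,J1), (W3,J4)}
No, size 3 is not maximum

Proposed matching has size 3.
Maximum matching size for this graph: 4.

This is NOT maximum - can be improved to size 4.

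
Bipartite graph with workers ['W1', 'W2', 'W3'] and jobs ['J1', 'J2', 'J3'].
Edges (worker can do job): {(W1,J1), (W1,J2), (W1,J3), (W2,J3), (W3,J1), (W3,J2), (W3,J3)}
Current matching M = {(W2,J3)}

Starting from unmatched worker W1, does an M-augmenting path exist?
Yes: W1 → J1

An M-augmenting path alternates non-matching / matching edges, starting and ending at unmatched vertices.
Path: W1 → J1
(J1 is unmatched in M, so the path is augmenting.)
Flipping edges along this path would increase |M| from 1 to 2.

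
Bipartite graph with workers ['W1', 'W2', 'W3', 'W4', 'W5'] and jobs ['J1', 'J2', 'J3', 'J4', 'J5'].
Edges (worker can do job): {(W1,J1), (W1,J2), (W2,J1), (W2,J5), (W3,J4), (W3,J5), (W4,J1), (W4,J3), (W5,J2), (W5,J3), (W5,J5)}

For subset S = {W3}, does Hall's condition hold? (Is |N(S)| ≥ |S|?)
Yes: |N(S)| = 2, |S| = 1

Subset S = {W3}
Neighbors N(S) = {J4, J5}

|N(S)| = 2, |S| = 1
Hall's condition: |N(S)| ≥ |S| is satisfied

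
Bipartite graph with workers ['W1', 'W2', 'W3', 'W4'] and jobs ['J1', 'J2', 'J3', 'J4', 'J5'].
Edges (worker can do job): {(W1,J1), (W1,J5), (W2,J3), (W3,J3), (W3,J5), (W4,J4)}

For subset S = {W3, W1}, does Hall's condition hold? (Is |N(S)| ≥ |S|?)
Yes: |N(S)| = 3, |S| = 2

Subset S = {W3, W1}
Neighbors N(S) = {J1, J3, J5}

|N(S)| = 3, |S| = 2
Hall's condition: |N(S)| ≥ |S| is satisfied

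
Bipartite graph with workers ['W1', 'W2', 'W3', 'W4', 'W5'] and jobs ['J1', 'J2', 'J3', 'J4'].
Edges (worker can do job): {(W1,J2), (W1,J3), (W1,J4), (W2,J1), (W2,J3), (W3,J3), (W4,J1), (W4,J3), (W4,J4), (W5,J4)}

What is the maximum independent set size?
Maximum independent set = 5

By König's theorem:
- Min vertex cover = Max matching = 4
- Max independent set = Total vertices - Min vertex cover
- Max independent set = 9 - 4 = 5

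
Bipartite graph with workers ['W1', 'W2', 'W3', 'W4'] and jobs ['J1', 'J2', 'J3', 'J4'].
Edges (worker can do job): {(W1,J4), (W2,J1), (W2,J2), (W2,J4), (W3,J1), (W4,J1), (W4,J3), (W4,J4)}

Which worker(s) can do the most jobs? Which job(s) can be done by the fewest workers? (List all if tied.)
Most versatile: W2, W4 (3 jobs); Least covered: J2, J3 (1 workers)

Worker degrees (jobs they can do): W1:1, W2:3, W3:1, W4:3
Job degrees (workers who can do it): J1:3, J2:1, J3:1, J4:3

Maximum worker degree is 3, achieved by: W2, W4
Minimum job degree is 1, achieved by: J2, J3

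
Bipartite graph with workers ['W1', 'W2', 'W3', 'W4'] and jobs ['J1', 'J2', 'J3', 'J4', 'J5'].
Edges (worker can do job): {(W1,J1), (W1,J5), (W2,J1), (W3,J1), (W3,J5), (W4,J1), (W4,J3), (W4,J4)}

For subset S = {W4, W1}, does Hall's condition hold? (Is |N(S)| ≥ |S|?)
Yes: |N(S)| = 4, |S| = 2

Subset S = {W4, W1}
Neighbors N(S) = {J1, J3, J4, J5}

|N(S)| = 4, |S| = 2
Hall's condition: |N(S)| ≥ |S| is satisfied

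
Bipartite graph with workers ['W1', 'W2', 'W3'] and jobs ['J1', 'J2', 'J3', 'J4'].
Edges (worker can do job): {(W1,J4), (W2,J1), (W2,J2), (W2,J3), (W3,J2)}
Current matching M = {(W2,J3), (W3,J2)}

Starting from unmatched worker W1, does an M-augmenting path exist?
Yes: W1 → J4

An M-augmenting path alternates non-matching / matching edges, starting and ending at unmatched vertices.
Path: W1 → J4
(J4 is unmatched in M, so the path is augmenting.)
Flipping edges along this path would increase |M| from 2 to 3.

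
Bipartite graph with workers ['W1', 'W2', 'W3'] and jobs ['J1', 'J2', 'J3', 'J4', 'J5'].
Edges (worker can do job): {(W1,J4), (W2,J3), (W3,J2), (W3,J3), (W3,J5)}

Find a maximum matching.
Matching: {(W1,J4), (W2,J3), (W3,J2)}

Maximum matching (size 3):
  W1 → J4
  W2 → J3
  W3 → J2

Each worker is assigned to at most one job, and each job to at most one worker.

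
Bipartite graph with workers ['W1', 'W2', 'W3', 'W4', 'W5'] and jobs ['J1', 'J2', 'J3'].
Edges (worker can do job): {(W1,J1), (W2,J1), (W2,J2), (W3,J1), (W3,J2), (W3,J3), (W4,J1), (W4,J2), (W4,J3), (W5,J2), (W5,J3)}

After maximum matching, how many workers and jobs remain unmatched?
Unmatched: 2 workers, 0 jobs

Maximum matching size: 3
Workers: 5 total, 3 matched, 2 unmatched
Jobs: 3 total, 3 matched, 0 unmatched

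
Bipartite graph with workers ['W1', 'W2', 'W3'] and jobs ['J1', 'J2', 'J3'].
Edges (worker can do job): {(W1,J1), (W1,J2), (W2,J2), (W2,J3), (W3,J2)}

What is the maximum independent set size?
Maximum independent set = 3

By König's theorem:
- Min vertex cover = Max matching = 3
- Max independent set = Total vertices - Min vertex cover
- Max independent set = 6 - 3 = 3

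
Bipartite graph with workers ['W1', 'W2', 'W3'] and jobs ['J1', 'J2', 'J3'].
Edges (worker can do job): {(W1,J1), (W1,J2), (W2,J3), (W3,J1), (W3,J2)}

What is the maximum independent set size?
Maximum independent set = 3

By König's theorem:
- Min vertex cover = Max matching = 3
- Max independent set = Total vertices - Min vertex cover
- Max independent set = 6 - 3 = 3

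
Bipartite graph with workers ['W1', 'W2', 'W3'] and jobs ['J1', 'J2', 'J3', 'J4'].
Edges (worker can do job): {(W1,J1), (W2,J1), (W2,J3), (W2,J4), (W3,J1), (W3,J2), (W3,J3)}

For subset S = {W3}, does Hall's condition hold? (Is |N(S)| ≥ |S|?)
Yes: |N(S)| = 3, |S| = 1

Subset S = {W3}
Neighbors N(S) = {J1, J2, J3}

|N(S)| = 3, |S| = 1
Hall's condition: |N(S)| ≥ |S| is satisfied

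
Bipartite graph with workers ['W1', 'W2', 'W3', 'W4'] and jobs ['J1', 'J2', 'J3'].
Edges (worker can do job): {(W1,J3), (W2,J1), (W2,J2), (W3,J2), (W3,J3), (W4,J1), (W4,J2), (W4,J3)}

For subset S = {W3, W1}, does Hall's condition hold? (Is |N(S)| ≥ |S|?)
Yes: |N(S)| = 2, |S| = 2

Subset S = {W3, W1}
Neighbors N(S) = {J2, J3}

|N(S)| = 2, |S| = 2
Hall's condition: |N(S)| ≥ |S| is satisfied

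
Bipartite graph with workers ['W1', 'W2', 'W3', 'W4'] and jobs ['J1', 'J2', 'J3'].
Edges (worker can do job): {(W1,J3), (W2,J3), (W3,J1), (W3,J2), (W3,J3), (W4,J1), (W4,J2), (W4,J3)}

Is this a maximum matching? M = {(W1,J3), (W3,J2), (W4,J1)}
Yes, size 3 is maximum

Proposed matching has size 3.
Maximum matching size for this graph: 3.

This is a maximum matching.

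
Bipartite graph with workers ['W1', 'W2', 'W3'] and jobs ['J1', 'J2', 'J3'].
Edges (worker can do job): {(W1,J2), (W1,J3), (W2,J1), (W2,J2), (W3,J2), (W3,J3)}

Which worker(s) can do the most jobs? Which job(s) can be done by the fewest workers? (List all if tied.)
Most versatile: W1, W2, W3 (2 jobs); Least covered: J1 (1 workers)

Worker degrees (jobs they can do): W1:2, W2:2, W3:2
Job degrees (workers who can do it): J1:1, J2:3, J3:2

Maximum worker degree is 2, achieved by: W1, W2, W3
Minimum job degree is 1, achieved by: J1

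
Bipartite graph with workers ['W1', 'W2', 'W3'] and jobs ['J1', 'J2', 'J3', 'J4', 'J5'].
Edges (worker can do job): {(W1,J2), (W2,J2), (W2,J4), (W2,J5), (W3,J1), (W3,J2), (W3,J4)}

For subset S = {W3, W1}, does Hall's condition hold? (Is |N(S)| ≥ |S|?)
Yes: |N(S)| = 3, |S| = 2

Subset S = {W3, W1}
Neighbors N(S) = {J1, J2, J4}

|N(S)| = 3, |S| = 2
Hall's condition: |N(S)| ≥ |S| is satisfied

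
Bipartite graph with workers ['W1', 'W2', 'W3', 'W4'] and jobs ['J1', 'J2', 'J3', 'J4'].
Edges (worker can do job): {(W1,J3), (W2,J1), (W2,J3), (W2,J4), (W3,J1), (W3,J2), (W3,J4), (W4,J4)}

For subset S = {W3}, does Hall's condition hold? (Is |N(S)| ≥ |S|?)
Yes: |N(S)| = 3, |S| = 1

Subset S = {W3}
Neighbors N(S) = {J1, J2, J4}

|N(S)| = 3, |S| = 1
Hall's condition: |N(S)| ≥ |S| is satisfied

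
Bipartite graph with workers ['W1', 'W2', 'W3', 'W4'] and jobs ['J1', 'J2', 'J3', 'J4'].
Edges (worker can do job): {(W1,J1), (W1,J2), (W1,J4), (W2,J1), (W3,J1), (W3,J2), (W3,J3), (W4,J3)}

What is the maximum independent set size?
Maximum independent set = 4

By König's theorem:
- Min vertex cover = Max matching = 4
- Max independent set = Total vertices - Min vertex cover
- Max independent set = 8 - 4 = 4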